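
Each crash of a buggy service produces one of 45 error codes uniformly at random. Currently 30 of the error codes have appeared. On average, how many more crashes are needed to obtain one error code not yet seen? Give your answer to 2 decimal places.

3.00

The number of crashes until the next new error code is geometric with success probability 15/45, so its mean is 45/15.
E = 45/15 = 3.000.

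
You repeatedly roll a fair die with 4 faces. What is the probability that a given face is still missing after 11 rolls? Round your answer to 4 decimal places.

Each roll misses the fixed face with probability (4-1)/4 = 3/4, independently.
P(still missing after 11) = (3/4)^11 = 0.04224.

0.0422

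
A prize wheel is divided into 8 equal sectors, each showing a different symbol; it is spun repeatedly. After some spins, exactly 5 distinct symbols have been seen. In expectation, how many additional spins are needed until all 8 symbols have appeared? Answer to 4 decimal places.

14.6667

The wait to go from k to k+1 distinct symbols is geometric with mean 8/(8-k).
Sum over k = 5,...,7: E = 8/3 + 8/2 + 8/1 = 14.66667.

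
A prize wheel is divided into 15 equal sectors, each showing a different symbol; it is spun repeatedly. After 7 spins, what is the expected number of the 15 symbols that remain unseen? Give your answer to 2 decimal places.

9.25

For each symbol, P(unseen after 7) = (14/15)^7 = 0.617.
By linearity of expectation, E[unseen] = 15·(14/15)^7 = 9.254.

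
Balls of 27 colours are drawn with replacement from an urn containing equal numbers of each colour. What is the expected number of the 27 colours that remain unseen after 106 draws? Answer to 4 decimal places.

For each colour, P(unseen after 106) = (26/27)^106 = 0.01831.
By linearity of expectation, E[unseen] = 27·(26/27)^106 = 0.49429.

0.4943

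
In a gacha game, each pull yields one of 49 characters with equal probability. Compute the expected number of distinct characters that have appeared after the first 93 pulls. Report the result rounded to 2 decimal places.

For each character, P(seen in 93 pulls) = 1 - (48/49)^93 = 0.853.
By linearity of expectation, E[distinct seen] = 49·(1 - (48/49)^93) = 41.799.

41.80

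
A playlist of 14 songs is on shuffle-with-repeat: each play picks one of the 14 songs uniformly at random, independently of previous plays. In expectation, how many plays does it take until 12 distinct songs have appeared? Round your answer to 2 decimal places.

24.52

With k distinct songs already seen, the next new one arrives after an expected 14/(14-k) plays.
Sum over k = 0,...,11: E = 14/14 + 14/13 + 14/12 + ... + 14/4 + 14/3 = 24.522.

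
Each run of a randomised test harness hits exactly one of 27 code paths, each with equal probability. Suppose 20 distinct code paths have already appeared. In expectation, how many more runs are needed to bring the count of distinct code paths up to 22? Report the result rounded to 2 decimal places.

The wait to go from k to k+1 distinct code paths is geometric with mean 27/(27-k).
Sum over k = 20,...,21: E = 27/7 + 27/6 = 8.357.

8.36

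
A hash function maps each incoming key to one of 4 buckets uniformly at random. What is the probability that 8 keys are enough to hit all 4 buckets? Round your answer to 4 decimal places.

0.6229

Let A_i be the event that bucket i is missing after 8 keys. By inclusion–exclusion on the A_i,
P(all seen) = Σ_{j=0}^{4} (-1)^j C(4,j)((4-j)/4)^8
= 1.00000 - 0.40045 + 0.02344 - 0.00006 + 0.00000
= 0.62292.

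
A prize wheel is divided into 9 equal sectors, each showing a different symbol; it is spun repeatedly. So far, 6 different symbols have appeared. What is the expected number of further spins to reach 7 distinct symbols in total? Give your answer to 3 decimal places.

The wait to go from k to k+1 distinct symbols is geometric with mean 9/(9-k).
Only the k = 6 term is needed: E = 9/3 = 3.0000.

3.000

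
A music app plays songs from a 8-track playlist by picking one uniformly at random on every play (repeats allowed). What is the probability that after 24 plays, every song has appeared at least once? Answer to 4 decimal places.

By inclusion–exclusion over which songs are missing,
P(all seen) = Σ_{j=0}^{8} (-1)^j C(8,j)((8-j)/8)^24
= 1.00000 - 0.32455 + 0.02809 - 0.00071 + 0.00000 - 0.00000 + 0.00000 - 0.00000 + 0.00000
= 0.70284.

0.7028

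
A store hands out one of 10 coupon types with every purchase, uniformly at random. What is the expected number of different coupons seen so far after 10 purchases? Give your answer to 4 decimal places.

For each coupon, P(seen in 10 purchases) = 1 - (9/10)^10 = 0.65132.
By linearity of expectation, E[distinct seen] = 10·(1 - (9/10)^10) = 6.51322.

6.5132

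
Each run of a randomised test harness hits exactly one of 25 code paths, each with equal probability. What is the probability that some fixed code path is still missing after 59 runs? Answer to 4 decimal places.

On each run the fixed code path fails to appear with probability 24/25.
P(still missing after 59) = (24/25)^59 = 0.08995.

0.0900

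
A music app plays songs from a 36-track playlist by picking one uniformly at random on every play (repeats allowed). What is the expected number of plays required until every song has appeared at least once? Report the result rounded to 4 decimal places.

150.2841

After k distinct songs have appeared, the next play gives a new one with probability (36-k)/36, so the expected wait for the (k+1)-th is 36/(36-k).
E[T] = 36/36 + 36/35 + 36/34 + ... + 36/2 + 36/1 = 36·H_{36}.
H_{36} = 4.17456, so E[T] = 150.28413.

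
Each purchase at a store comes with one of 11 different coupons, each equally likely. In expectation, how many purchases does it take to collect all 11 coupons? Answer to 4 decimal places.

After k distinct coupons have appeared, the next purchase gives a new one with probability (11-k)/11, so the expected wait for the (k+1)-th is 11/(11-k).
E[T] = 11/11 + 11/10 + 11/9 + ... + 11/2 + 11/1 = 11·H_{11}.
H_{11} = 3.01988, so E[T] = 33.21865.

33.2187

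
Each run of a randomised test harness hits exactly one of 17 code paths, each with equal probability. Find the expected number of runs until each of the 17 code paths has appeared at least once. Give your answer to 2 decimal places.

After k distinct code paths have appeared, the next run gives a new one with probability (17-k)/17, so the expected wait for the (k+1)-th is 17/(17-k).
E[T] = 17/17 + 17/16 + 17/15 + ... + 17/2 + 17/1 = 17·H_{17}.
H_{17} = 3.440, so E[T] = 58.472.

58.47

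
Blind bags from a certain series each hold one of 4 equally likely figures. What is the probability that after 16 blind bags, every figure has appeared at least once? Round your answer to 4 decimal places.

Let A_i be the event that figure i is missing after 16 blind bags. By inclusion–exclusion on the A_i,
P(all seen) = Σ_{j=0}^{4} (-1)^j C(4,j)((4-j)/4)^16
= 1.00000 - 0.04009 + 0.00009 - 0.00000 + 0.00000
= 0.96000.

0.9600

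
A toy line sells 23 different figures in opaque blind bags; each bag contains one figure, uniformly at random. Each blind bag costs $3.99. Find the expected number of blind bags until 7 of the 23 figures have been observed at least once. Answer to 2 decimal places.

8.13

Going from k to k+1 distinct takes a geometric number of blind bags with mean 23/(23-k).
Sum over k = 0,...,6: E = 23/23 + 23/22 + 23/21 + ... + 23/18 + 23/17 = 8.132.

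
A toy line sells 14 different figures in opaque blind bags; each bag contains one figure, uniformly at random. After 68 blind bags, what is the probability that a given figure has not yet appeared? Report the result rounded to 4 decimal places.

0.0065

On each blind bag the fixed figure fails to appear with probability 13/14.
P(still missing after 68) = (13/14)^68 = 0.00648.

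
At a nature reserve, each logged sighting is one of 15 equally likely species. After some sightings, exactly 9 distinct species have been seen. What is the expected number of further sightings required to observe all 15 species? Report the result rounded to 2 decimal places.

The wait to go from k to k+1 distinct species is geometric with mean 15/(15-k).
Sum over k = 9,...,14: E = 15/6 + 15/5 + 15/4 + 15/3 + 15/2 + 15/1 = 36.750.

36.75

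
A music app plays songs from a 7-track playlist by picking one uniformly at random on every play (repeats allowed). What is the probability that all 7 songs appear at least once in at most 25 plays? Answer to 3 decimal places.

0.856

By inclusion–exclusion over which songs are missing,
P(all seen) = Σ_{j=0}^{7} (-1)^j C(7,j)((7-j)/7)^25
= 1.0000 - 0.1484 + 0.0047 - 0.0000 + 0.0000 - 0.0000 + 0.0000 - 0.0000
= 0.8562.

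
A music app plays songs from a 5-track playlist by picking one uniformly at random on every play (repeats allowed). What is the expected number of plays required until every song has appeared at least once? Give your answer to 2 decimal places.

11.42

The wait to go from k to k+1 distinct songs is geometric with mean 5/(5-k).
E[T] = 5/5 + 5/4 + 5/3 + 5/2 + 5/1 = 5·H_{5}.
H_{5} = 2.283, so E[T] = 11.417.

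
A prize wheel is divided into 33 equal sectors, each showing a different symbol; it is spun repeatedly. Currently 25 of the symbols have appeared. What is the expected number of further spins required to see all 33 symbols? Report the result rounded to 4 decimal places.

89.6893

From k distinct to k+1 distinct takes on average 33/(33-k) spins.
Sum over k = 25,...,32: E = 33/8 + 33/7 + 33/6 + ... + 33/2 + 33/1 = 89.68929.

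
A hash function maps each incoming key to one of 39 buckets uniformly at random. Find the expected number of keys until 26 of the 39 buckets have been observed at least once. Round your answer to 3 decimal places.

With k distinct buckets already seen, the next new one arrives after an expected 39/(39-k) keys.
Sum over k = 0,...,25: E = 39/39 + 39/38 + 39/37 + ... + 39/15 + 39/14 = 41.8630.

41.863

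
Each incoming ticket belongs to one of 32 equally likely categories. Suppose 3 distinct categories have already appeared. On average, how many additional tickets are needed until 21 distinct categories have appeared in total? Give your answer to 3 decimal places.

30.137

With k distinct categories already seen, the next new one takes an expected 32/(32-k) tickets.
Sum over k = 3,...,20: E = 32/29 + 32/28 + 32/27 + ... + 32/13 + 32/12 = 30.1368.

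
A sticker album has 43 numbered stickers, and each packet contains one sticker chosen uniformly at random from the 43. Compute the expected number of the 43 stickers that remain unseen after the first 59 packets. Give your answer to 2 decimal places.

10.73

For each sticker, P(unseen after 59) = (42/43)^59 = 0.249.
By linearity of expectation, E[unseen] = 43·(42/43)^59 = 10.728.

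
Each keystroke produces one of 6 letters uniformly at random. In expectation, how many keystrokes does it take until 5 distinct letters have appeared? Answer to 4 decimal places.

8.7000

Going from k to k+1 distinct takes a geometric number of keystrokes with mean 6/(6-k).
Sum over k = 0,...,4: E = 6/6 + 6/5 + 6/4 + 6/3 + 6/2 = 8.70000.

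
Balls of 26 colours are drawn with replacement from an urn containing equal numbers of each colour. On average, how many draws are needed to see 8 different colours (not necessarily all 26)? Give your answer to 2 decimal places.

With k distinct colours already seen, the next new one arrives after an expected 26/(26-k) draws.
Sum over k = 0,...,7: E = 26/26 + 26/25 + 26/24 + ... + 26/20 + 26/19 = 9.342.

9.34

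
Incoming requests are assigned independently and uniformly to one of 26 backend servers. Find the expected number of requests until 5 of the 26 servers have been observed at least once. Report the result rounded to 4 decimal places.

5.4356

Going from k to k+1 distinct takes a geometric number of requests with mean 26/(26-k).
Sum over k = 0,...,4: E = 26/26 + 26/25 + 26/24 + 26/23 + 26/22 = 5.43559.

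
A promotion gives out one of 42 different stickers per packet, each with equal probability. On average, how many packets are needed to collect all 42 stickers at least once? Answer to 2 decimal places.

Split into phases: going from k distinct to k+1 distinct takes on average 42/(42-k) packets.
E[T] = 42/42 + 42/41 + 42/40 + ... + 42/2 + 42/1 = 42·H_{42}.
H_{42} = 4.327, so E[T] = 181.723.

181.72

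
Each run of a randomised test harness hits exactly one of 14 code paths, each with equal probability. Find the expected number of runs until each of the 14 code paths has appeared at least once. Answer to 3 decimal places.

Split into phases: going from k distinct to k+1 distinct takes on average 14/(14-k) runs.
E[T] = 14/14 + 14/13 + 14/12 + ... + 14/2 + 14/1 = 14·H_{14}.
H_{14} = 3.2516, so E[T] = 45.5219.

45.522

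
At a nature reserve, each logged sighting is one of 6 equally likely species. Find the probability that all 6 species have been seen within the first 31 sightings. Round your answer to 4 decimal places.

By inclusion–exclusion over which species are missing,
P(all seen) = Σ_{j=0}^{6} (-1)^j C(6,j)((6-j)/6)^31
= 1.00000 - 0.02106 + 0.00005 - 0.00000 + 0.00000 - 0.00000 + 0.00000
= 0.97899.

0.9790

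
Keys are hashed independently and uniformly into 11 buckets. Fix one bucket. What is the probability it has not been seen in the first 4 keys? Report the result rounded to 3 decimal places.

On each key the fixed bucket fails to appear with probability 10/11.
P(still missing after 4) = (10/11)^4 = 0.6830.

0.683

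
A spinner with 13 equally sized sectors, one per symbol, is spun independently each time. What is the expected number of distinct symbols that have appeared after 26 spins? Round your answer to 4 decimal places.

11.3777

For each symbol, P(seen in 26 spins) = 1 - (12/13)^26 = 0.87521.
By linearity of expectation, E[distinct seen] = 13·(1 - (12/13)^26) = 11.37771.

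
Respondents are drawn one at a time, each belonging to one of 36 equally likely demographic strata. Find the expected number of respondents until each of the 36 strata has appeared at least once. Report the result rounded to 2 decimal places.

After k distinct strata have appeared, the next respondent gives a new one with probability (36-k)/36, so the expected wait for the (k+1)-th is 36/(36-k).
E[T] = 36/36 + 36/35 + 36/34 + ... + 36/2 + 36/1 = 36·H_{36}.
H_{36} = 4.175, so E[T] = 150.284.

150.28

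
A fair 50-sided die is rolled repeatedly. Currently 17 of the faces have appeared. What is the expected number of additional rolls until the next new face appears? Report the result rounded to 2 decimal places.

The number of rolls until the next new face is geometric with success probability 33/50, so its mean is 50/33.
E = 50/33 = 1.515.

1.52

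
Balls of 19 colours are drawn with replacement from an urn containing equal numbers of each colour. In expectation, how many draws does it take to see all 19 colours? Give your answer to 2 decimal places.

67.41

Split into phases: going from k distinct to k+1 distinct takes on average 19/(19-k) draws.
E[T] = 19/19 + 19/18 + 19/17 + ... + 19/2 + 19/1 = 19·H_{19}.
H_{19} = 3.548, so E[T] = 67.407.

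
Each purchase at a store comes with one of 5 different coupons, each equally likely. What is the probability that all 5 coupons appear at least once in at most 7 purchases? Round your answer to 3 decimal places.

Let A_i be the event that coupon i is missing after 7 purchases. By inclusion–exclusion on the A_i,
P(all seen) = Σ_{j=0}^{5} (-1)^j C(5,j)((5-j)/5)^7
= 1.0000 - 1.0486 + 0.2799 - 0.0164 + 0.0001 - 0.0000
= 0.2150.

0.215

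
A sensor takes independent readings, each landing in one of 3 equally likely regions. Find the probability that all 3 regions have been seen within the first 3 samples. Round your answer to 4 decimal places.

0.2222

By inclusion–exclusion over which regions are missing,
P(all seen) = Σ_{j=0}^{3} (-1)^j C(3,j)((3-j)/3)^3
= 1.00000 - 0.88889 + 0.11111 - 0.00000
= 0.22222.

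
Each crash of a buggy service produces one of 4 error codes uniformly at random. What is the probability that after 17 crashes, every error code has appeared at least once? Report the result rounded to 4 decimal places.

Let A_i be the event that error code i is missing after 17 crashes. By inclusion–exclusion on the A_i,
P(all seen) = Σ_{j=0}^{4} (-1)^j C(4,j)((4-j)/4)^17
= 1.00000 - 0.03007 + 0.00005 - 0.00000 + 0.00000
= 0.96998.

0.9700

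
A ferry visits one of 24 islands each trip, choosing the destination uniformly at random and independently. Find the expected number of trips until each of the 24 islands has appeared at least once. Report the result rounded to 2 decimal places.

90.62

Split into phases: going from k distinct to k+1 distinct takes on average 24/(24-k) trips.
E[T] = 24/24 + 24/23 + 24/22 + ... + 24/2 + 24/1 = 24·H_{24}.
H_{24} = 3.776, so E[T] = 90.623.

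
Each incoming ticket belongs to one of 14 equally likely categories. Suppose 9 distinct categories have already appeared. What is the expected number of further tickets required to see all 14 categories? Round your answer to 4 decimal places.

From k distinct to k+1 distinct takes on average 14/(14-k) tickets.
Sum over k = 9,...,13: E = 14/5 + 14/4 + 14/3 + 14/2 + 14/1 = 31.96667.

31.9667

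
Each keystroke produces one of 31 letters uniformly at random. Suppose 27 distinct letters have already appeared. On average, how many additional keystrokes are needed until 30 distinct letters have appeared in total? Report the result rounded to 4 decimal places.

The wait to go from k to k+1 distinct letters is geometric with mean 31/(31-k).
Sum over k = 27,...,29: E = 31/4 + 31/3 + 31/2 = 33.58333.

33.5833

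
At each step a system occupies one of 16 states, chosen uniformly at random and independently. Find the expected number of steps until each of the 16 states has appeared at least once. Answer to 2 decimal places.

54.09

After k distinct states have appeared, the next step gives a new one with probability (16-k)/16, so the expected wait for the (k+1)-th is 16/(16-k).
E[T] = 16/16 + 16/15 + 16/14 + ... + 16/2 + 16/1 = 16·H_{16}.
H_{16} = 3.381, so E[T] = 54.092.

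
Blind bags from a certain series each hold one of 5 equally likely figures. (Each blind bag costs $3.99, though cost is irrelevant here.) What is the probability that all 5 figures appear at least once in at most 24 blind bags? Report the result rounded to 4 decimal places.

By inclusion–exclusion over which figures are missing,
P(all seen) = Σ_{j=0}^{5} (-1)^j C(5,j)((5-j)/5)^24
= 1.00000 - 0.02361 + 0.00005 - 0.00000 + 0.00000 - 0.00000
= 0.97644.

0.9764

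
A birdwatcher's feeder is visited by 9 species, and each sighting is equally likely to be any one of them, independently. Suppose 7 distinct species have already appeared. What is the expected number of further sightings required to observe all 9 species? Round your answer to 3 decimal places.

13.500

With k distinct species already seen, the next new one takes an expected 9/(9-k) sightings.
Sum over k = 7,...,8: E = 9/2 + 9/1 = 13.5000.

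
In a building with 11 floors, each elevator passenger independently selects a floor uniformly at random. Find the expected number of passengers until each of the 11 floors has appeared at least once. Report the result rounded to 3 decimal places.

Split into phases: going from k distinct to k+1 distinct takes on average 11/(11-k) passengers.
E[T] = 11/11 + 11/10 + 11/9 + ... + 11/2 + 11/1 = 11·H_{11}.
H_{11} = 3.0199, so E[T] = 33.2187.

33.219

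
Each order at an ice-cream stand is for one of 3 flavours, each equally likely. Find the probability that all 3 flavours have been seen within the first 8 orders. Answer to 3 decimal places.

0.883

Let A_i be the event that flavour i is missing after 8 orders. By inclusion–exclusion on the A_i,
P(all seen) = Σ_{j=0}^{3} (-1)^j C(3,j)((3-j)/3)^8
= 1.0000 - 0.1171 + 0.0005 - 0.0000
= 0.8834.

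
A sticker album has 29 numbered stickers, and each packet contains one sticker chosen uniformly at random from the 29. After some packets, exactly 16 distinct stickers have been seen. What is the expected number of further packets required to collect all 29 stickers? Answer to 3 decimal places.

92.224

The wait to go from k to k+1 distinct stickers is geometric with mean 29/(29-k).
Sum over k = 16,...,28: E = 29/13 + 29/12 + 29/11 + ... + 29/2 + 29/1 = 92.2239.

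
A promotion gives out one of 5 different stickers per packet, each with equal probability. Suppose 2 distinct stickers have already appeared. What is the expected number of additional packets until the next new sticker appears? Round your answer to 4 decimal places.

1.6667

The number of packets until the next new sticker is geometric with success probability 3/5, so its mean is 5/3.
E = 5/3 = 1.66667.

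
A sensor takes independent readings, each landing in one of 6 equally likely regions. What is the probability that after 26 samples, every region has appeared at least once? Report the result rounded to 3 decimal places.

0.948

Let A_i be the event that region i is missing after 26 samples. By inclusion–exclusion on the A_i,
P(all seen) = Σ_{j=0}^{6} (-1)^j C(6,j)((6-j)/6)^26
= 1.0000 - 0.0524 + 0.0004 - 0.0000 + 0.0000 - 0.0000 + 0.0000
= 0.9480.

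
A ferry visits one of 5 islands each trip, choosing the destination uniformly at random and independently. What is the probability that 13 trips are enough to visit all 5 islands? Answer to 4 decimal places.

By inclusion–exclusion over which islands are missing,
P(all seen) = Σ_{j=0}^{5} (-1)^j C(5,j)((5-j)/5)^13
= 1.00000 - 0.27488 + 0.01306 - 0.00007 + 0.00000 - 0.00000
= 0.73812.

0.7381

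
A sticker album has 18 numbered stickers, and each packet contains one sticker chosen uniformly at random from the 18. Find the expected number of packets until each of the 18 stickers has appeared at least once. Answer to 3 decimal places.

The wait to go from k to k+1 distinct stickers is geometric with mean 18/(18-k).
E[T] = 18/18 + 18/17 + 18/16 + ... + 18/2 + 18/1 = 18·H_{18}.
H_{18} = 3.4951, so E[T] = 62.9119.

62.912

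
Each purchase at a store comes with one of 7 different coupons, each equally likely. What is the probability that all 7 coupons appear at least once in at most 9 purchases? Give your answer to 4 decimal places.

0.0577

By inclusion–exclusion over which coupons are missing,
P(all seen) = Σ_{j=0}^{7} (-1)^j C(7,j)((7-j)/7)^9
= 1.00000 - 1.74814 + 1.01641 - 0.22737 + 0.01707 - 0.00027 + 0.00000 - 0.00000
= 0.05770.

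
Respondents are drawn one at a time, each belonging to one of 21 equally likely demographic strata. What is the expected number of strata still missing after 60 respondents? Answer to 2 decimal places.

1.12

For each stratum, P(unseen after 60) = (20/21)^60 = 0.054.
By linearity of expectation, E[unseen] = 21·(20/21)^60 = 1.124.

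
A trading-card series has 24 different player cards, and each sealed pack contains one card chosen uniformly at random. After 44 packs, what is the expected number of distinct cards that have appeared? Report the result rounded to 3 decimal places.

For each card, P(seen in 44 packs) = 1 - (23/24)^44 = 0.8463.
By linearity of expectation, E[distinct seen] = 24·(1 - (23/24)^44) = 20.3107.

20.311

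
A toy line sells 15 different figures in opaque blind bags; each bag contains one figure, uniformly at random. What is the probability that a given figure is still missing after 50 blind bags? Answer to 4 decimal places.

Each blind bag misses the fixed figure with probability (15-1)/15 = 14/15, independently.
P(still missing after 50) = (14/15)^50 = 0.03176.

0.0318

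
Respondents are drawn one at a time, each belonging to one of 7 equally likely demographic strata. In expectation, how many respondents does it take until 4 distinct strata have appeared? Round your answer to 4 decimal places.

5.3167

With k distinct strata already seen, the next new one arrives after an expected 7/(7-k) respondents.
Sum over k = 0,...,3: E = 7/7 + 7/6 + 7/5 + 7/4 = 5.31667.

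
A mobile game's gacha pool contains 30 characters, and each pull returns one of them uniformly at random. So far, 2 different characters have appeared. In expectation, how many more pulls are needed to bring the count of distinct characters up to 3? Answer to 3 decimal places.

With k distinct characters already seen, the next new one takes an expected 30/(30-k) pulls.
Only the k = 2 term is needed: E = 30/28 = 1.0714.

1.071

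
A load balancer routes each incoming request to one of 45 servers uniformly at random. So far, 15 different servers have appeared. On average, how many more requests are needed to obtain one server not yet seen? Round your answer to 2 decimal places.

Each request yields a new server with probability (45-15)/45 = 30/45, so the wait is geometric with mean 45/30.
E = 45/30 = 1.500.

1.50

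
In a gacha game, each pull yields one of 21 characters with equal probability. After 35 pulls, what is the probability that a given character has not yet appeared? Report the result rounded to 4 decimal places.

0.1813

Each pull misses the fixed character with probability (21-1)/21 = 20/21, independently.
P(still missing after 35) = (20/21)^35 = 0.18129.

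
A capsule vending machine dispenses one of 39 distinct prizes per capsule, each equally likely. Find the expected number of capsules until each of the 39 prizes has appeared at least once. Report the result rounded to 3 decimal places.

165.888

The wait to go from k to k+1 distinct prizes is geometric with mean 39/(39-k).
E[T] = 39/39 + 39/38 + 39/37 + ... + 39/2 + 39/1 = 39·H_{39}.
H_{39} = 4.2535, so E[T] = 165.8882.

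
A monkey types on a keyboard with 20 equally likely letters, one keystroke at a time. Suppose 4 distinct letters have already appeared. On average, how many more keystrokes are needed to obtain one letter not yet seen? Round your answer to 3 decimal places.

1.250

Each keystroke yields a new letter with probability (20-4)/20 = 16/20, so the wait is geometric with mean 20/16.
E = 20/16 = 1.2500.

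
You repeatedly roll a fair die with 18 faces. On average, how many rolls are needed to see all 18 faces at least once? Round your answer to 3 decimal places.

62.912

After k distinct faces have appeared, the next roll gives a new one with probability (18-k)/18, so the expected wait for the (k+1)-th is 18/(18-k).
E[T] = 18/18 + 18/17 + 18/16 + ... + 18/2 + 18/1 = 18·H_{18}.
H_{18} = 3.4951, so E[T] = 62.9119.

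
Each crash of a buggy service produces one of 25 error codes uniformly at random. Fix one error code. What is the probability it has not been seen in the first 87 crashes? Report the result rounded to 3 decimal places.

0.029

On each crash the fixed error code fails to appear with probability 24/25.
P(still missing after 87) = (24/25)^87 = 0.0287.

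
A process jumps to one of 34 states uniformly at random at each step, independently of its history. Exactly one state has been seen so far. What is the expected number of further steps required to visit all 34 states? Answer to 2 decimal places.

With k distinct states already seen, the next new one takes an expected 34/(34-k) steps.
Sum over k = 1,...,33: E = 34/33 + 34/32 + 34/31 + ... + 34/2 + 34/1 = 139.019.

139.02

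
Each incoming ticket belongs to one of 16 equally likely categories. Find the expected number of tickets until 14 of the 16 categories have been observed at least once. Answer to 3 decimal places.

30.092

Going from k to k+1 distinct takes a geometric number of tickets with mean 16/(16-k).
Sum over k = 0,...,13: E = 16/16 + 16/15 + 16/14 + ... + 16/4 + 16/3 = 30.0917.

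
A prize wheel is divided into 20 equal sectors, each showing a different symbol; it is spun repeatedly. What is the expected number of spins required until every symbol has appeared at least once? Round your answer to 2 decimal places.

71.95

After k distinct symbols have appeared, the next spin gives a new one with probability (20-k)/20, so the expected wait for the (k+1)-th is 20/(20-k).
E[T] = 20/20 + 20/19 + 20/18 + ... + 20/2 + 20/1 = 20·H_{20}.
H_{20} = 3.598, so E[T] = 71.955.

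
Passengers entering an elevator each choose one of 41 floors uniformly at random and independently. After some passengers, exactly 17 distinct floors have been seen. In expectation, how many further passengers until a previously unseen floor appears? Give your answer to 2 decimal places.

1.71

The number of passengers until the next new floor is geometric with success probability 24/41, so its mean is 41/24.
E = 41/24 = 1.708.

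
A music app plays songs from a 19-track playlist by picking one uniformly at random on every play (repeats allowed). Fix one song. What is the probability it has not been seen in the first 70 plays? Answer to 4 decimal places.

On each play the fixed song fails to appear with probability 18/19.
P(still missing after 70) = (18/19)^70 = 0.02272.

0.0227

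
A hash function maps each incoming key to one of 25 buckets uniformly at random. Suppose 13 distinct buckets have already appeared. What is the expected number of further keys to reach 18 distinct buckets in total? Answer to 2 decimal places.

From k distinct to k+1 distinct takes on average 25/(25-k) keys.
Sum over k = 13,...,17: E = 25/12 + 25/11 + 25/10 + 25/9 + 25/8 = 12.759.

12.76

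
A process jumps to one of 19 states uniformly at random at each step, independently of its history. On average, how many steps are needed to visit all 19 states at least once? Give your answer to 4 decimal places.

67.4071

The wait to go from k to k+1 distinct states is geometric with mean 19/(19-k).
E[T] = 19/19 + 19/18 + 19/17 + ... + 19/2 + 19/1 = 19·H_{19}.
H_{19} = 3.54774, so E[T] = 67.40705.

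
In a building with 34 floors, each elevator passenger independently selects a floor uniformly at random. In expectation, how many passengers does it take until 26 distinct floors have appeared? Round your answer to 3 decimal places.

With k distinct floors already seen, the next new one arrives after an expected 34/(34-k) passengers.
Sum over k = 0,...,25: E = 34/34 + 34/33 + 34/32 + ... + 34/10 + 34/9 = 47.6120.

47.612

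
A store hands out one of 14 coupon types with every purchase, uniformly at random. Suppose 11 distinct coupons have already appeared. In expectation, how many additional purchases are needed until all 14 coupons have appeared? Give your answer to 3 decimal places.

25.667

The wait to go from k to k+1 distinct coupons is geometric with mean 14/(14-k).
Sum over k = 11,...,13: E = 14/3 + 14/2 + 14/1 = 25.6667.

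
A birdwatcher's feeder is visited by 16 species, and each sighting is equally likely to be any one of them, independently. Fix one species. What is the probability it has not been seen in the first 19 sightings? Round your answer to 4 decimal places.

Each sighting misses the fixed species with probability (16-1)/16 = 15/16, independently.
P(still missing after 19) = (15/16)^19 = 0.29340.

0.2934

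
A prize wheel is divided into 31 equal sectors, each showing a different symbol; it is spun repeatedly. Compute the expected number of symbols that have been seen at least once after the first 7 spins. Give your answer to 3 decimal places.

For each symbol, P(seen in 7 spins) = 1 - (30/31)^7 = 0.2051.
By linearity of expectation, E[distinct seen] = 31·(1 - (30/31)^7) = 6.3578.

6.358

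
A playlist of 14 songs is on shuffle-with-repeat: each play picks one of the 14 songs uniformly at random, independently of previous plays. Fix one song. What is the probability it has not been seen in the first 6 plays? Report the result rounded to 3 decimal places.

Each play misses the fixed song with probability (14-1)/14 = 13/14, independently.
P(still missing after 6) = (13/14)^6 = 0.6410.

0.641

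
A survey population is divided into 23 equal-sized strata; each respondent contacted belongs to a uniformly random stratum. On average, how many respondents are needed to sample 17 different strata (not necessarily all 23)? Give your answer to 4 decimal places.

With k distinct strata already seen, the next new one arrives after an expected 23/(23-k) respondents.
Sum over k = 0,...,16: E = 23/23 + 23/22 + 23/21 + ... + 23/8 + 23/7 = 29.53870.

29.5387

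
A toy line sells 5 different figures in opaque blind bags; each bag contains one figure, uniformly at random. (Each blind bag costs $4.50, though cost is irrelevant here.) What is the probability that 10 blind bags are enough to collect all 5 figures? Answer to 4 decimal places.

Let A_i be the event that figure i is missing after 10 blind bags. By inclusion–exclusion on the A_i,
P(all seen) = Σ_{j=0}^{5} (-1)^j C(5,j)((5-j)/5)^10
= 1.00000 - 0.53687 + 0.06047 - 0.00105 + 0.00000 - 0.00000
= 0.52255.

0.5225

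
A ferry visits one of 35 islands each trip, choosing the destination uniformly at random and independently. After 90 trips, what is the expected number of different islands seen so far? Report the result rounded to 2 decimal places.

32.42

For each island, P(seen in 90 trips) = 1 - (34/35)^90 = 0.926.
By linearity of expectation, E[distinct seen] = 35·(1 - (34/35)^90) = 32.423.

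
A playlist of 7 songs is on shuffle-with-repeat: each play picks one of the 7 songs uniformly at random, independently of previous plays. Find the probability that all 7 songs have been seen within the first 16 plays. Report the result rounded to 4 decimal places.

0.4977

Let A_i be the event that song i is missing after 16 plays. By inclusion–exclusion on the A_i,
P(all seen) = Σ_{j=0}^{7} (-1)^j C(7,j)((7-j)/7)^16
= 1.00000 - 0.59422 + 0.09642 - 0.00452 + 0.00005 - 0.00000 + 0.00000 - 0.00000
= 0.49772.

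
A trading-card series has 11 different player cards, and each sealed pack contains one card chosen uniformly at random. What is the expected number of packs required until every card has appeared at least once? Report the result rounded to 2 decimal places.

Split into phases: going from k distinct to k+1 distinct takes on average 11/(11-k) packs.
E[T] = 11/11 + 11/10 + 11/9 + ... + 11/2 + 11/1 = 11·H_{11}.
H_{11} = 3.020, so E[T] = 33.219.

33.22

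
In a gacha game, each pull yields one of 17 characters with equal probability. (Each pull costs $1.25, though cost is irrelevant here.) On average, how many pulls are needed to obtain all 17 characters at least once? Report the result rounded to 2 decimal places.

58.47

Split into phases: going from k distinct to k+1 distinct takes on average 17/(17-k) pulls.
E[T] = 17/17 + 17/16 + 17/15 + ... + 17/2 + 17/1 = 17·H_{17}.
H_{17} = 3.440, so E[T] = 58.472.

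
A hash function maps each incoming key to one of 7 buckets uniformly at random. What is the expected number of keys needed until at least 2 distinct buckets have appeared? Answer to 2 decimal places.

2.17

With k distinct buckets already seen, the next new one arrives after an expected 7/(7-k) keys.
Sum over k = 0,...,1: E = 7/7 + 7/6 = 2.167.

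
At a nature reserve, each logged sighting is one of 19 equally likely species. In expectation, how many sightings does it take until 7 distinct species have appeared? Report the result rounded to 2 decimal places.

With k distinct species already seen, the next new one arrives after an expected 19/(19-k) sightings.
Sum over k = 0,...,6: E = 19/19 + 19/18 + 19/17 + ... + 19/14 + 19/13 = 8.446.

8.45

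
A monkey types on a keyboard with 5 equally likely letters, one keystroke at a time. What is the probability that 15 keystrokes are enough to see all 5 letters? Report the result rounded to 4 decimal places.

Let A_i be the event that letter i is missing after 15 keystrokes. By inclusion–exclusion on the A_i,
P(all seen) = Σ_{j=0}^{5} (-1)^j C(5,j)((5-j)/5)^15
= 1.00000 - 0.17592 + 0.00470 - 0.00001 + 0.00000 - 0.00000
= 0.82877.

0.8288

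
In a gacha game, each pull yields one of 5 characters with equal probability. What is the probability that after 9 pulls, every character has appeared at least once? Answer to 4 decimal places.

Let A_i be the event that character i is missing after 9 pulls. By inclusion–exclusion on the A_i,
P(all seen) = Σ_{j=0}^{5} (-1)^j C(5,j)((5-j)/5)^9
= 1.00000 - 0.67109 + 0.10078 - 0.00262 + 0.00000 - 0.00000
= 0.42707.

0.4271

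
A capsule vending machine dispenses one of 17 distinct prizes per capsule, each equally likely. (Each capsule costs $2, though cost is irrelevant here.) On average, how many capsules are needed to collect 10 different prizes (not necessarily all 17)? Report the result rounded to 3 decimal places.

14.394

With k distinct prizes already seen, the next new one arrives after an expected 17/(17-k) capsules.
Sum over k = 0,...,9: E = 17/17 + 17/16 + 17/15 + ... + 17/9 + 17/8 = 14.3938.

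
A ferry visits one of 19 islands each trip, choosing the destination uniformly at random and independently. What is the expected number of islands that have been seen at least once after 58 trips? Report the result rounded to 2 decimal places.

18.17

For each island, P(seen in 58 trips) = 1 - (18/19)^58 = 0.957.
By linearity of expectation, E[distinct seen] = 19·(1 - (18/19)^58) = 18.174.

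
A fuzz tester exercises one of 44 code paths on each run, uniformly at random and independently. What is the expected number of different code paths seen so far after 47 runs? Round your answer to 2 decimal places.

For each code path, P(seen in 47 runs) = 1 - (43/44)^47 = 0.661.
By linearity of expectation, E[distinct seen] = 44·(1 - (43/44)^47) = 29.065.

29.07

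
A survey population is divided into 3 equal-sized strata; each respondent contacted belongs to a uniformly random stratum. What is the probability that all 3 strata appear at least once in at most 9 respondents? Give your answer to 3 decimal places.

Let A_i be the event that stratum i is missing after 9 respondents. By inclusion–exclusion on the A_i,
P(all seen) = Σ_{j=0}^{3} (-1)^j C(3,j)((3-j)/3)^9
= 1.0000 - 0.0780 + 0.0002 - 0.0000
= 0.9221.

0.922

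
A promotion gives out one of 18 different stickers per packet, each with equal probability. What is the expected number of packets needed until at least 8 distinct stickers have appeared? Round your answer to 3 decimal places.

Going from k to k+1 distinct takes a geometric number of packets with mean 18/(18-k).
Sum over k = 0,...,7: E = 18/18 + 18/17 + 18/16 + ... + 18/12 + 18/11 = 10.1905.

10.191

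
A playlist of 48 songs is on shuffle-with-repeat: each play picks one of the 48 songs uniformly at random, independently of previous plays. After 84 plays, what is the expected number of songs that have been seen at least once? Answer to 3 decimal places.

For each song, P(seen in 84 plays) = 1 - (47/48)^84 = 0.8294.
By linearity of expectation, E[distinct seen] = 48·(1 - (47/48)^84) = 39.8116.

39.812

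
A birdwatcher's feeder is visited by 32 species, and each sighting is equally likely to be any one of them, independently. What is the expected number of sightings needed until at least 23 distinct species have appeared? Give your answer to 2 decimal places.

With k distinct species already seen, the next new one arrives after an expected 32/(32-k) sightings.
Sum over k = 0,...,22: E = 32/32 + 32/31 + 32/30 + ... + 32/11 + 32/10 = 39.345.

39.34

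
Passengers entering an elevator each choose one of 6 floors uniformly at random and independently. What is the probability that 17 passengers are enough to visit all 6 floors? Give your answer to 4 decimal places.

Let A_i be the event that floor i is missing after 17 passengers. By inclusion–exclusion on the A_i,
P(all seen) = Σ_{j=0}^{6} (-1)^j C(6,j)((6-j)/6)^17
= 1.00000 - 0.27044 + 0.01522 - 0.00015 + 0.00000 - 0.00000 + 0.00000
= 0.74463.

0.7446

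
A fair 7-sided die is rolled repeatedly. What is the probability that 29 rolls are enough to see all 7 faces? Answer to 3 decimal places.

Let A_i be the event that face i is missing after 29 rolls. By inclusion–exclusion on the A_i,
P(all seen) = Σ_{j=0}^{7} (-1)^j C(7,j)((7-j)/7)^29
= 1.0000 - 0.0801 + 0.0012 - 0.0000 + 0.0000 - 0.0000 + 0.0000 - 0.0000
= 0.9211.

0.921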